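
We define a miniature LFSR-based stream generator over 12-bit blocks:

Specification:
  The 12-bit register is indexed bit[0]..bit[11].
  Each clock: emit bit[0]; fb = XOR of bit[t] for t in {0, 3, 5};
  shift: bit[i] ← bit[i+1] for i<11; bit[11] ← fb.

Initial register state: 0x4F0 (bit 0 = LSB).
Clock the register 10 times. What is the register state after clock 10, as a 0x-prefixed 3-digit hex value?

0xB25

reg_0 = 0x4F0
clock 1: out=0, reg = 0xA78
clock 2: out=0, reg = 0x53C
clock 3: out=0, reg = 0x29E
clock 4: out=0, reg = 0x94F
clock 5: out=1, reg = 0x4A7
clock 6: out=1, reg = 0x253
clock 7: out=1, reg = 0x929
clock 8: out=1, reg = 0xC94
clock 9: out=0, reg = 0x64A
clock 10: out=0, reg = 0xB25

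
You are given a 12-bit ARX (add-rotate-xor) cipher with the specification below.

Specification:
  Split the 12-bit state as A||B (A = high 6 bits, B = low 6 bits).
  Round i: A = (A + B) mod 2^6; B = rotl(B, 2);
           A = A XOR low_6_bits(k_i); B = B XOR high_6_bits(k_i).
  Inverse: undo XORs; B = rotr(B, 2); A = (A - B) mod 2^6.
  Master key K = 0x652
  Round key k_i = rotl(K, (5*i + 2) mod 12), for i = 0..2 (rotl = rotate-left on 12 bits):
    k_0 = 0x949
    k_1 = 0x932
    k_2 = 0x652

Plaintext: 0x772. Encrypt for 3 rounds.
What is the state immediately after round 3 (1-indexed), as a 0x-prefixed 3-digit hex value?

0xDA0

s_0 = plaintext = 0x772
s_1 = Round(s_0, k_0) = 0x1AE
s_2 = Round(s_1, k_1) = 0x19E
s_3 = Round(s_2, k_2) = 0xDA0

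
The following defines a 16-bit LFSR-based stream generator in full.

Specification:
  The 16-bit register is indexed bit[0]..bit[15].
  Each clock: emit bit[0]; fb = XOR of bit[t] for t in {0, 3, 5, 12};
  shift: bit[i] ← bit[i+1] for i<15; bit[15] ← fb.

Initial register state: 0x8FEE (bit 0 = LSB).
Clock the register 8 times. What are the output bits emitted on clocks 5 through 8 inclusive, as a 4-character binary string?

reg_0 = 0x8FEE
clock 1: out=0, reg = 0x47F7
clock 2: out=1, reg = 0x23FB
clock 3: out=1, reg = 0x91FD
clock 4: out=1, reg = 0x48FE
clock 5: out=0, reg = 0x247F
clock 6: out=1, reg = 0x923F
clock 7: out=1, reg = 0x491F
clock 8: out=1, reg = 0x248F

0111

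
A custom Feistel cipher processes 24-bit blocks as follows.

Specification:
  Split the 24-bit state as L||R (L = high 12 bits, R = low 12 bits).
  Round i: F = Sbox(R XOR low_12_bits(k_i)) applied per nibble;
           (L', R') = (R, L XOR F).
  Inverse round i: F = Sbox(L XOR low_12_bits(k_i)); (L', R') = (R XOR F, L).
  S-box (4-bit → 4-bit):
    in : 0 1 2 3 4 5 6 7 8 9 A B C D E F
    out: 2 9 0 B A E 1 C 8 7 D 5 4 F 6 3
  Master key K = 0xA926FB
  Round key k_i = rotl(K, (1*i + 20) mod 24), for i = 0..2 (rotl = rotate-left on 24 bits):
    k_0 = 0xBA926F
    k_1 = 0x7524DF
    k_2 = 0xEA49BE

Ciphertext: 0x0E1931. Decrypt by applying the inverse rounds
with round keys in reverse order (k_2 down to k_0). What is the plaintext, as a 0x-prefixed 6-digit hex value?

s_0 = ciphertext = 0x0E1931
s_1 = InvRound(s_0, k_2) = 0xED20E1
s_2 = InvRound(s_1, k_1) = 0xDCEED2
s_3 = InvRound(s_2, k_0) = 0xD0BDCE

0xD0BDCE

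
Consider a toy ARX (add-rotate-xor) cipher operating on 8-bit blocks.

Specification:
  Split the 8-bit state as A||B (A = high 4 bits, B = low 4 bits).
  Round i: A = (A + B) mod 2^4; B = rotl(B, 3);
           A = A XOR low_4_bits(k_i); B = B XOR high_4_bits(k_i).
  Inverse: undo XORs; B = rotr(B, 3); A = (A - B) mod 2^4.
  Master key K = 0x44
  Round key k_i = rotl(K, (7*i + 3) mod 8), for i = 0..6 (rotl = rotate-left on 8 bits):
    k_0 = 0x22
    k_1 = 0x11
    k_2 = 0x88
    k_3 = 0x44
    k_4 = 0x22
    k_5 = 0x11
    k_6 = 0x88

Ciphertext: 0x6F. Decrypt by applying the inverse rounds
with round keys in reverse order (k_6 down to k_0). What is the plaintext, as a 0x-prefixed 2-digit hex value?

0x1B

s_0 = ciphertext = 0x6F
s_1 = InvRound(s_0, k_6) = 0x0E
s_2 = InvRound(s_1, k_5) = 0x2F
s_3 = InvRound(s_2, k_4) = 0x5B
s_4 = InvRound(s_3, k_3) = 0x2F
s_5 = InvRound(s_4, k_2) = 0xCE
s_6 = InvRound(s_5, k_1) = 0xEF
s_7 = InvRound(s_6, k_0) = 0x1B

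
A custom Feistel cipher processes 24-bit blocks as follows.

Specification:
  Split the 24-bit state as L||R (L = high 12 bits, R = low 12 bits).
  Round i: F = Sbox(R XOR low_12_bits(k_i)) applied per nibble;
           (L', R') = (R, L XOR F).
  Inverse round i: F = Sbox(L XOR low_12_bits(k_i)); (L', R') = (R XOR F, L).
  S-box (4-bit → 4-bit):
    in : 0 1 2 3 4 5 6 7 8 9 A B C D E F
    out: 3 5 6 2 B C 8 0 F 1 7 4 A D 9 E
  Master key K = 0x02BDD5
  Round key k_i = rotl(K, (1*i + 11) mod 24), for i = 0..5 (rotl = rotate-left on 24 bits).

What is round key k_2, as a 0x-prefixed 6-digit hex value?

K = 0x02BDD5
k_0 = rotl(K, (1*0+11) mod 24) = rotl(K, 11) = 0xEEA815
k_1 = rotl(K, (1*1+11) mod 24) = rotl(K, 12) = 0xDD502B
k_2 = rotl(K, (1*2+11) mod 24) = rotl(K, 13) = 0xBAA057

0xBAA057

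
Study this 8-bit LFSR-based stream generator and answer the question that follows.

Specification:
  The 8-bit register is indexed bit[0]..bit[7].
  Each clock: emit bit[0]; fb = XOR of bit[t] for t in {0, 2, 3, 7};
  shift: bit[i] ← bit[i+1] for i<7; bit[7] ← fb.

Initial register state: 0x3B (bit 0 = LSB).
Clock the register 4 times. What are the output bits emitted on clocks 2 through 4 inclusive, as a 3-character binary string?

reg_0 = 0x3B
clock 1: out=1, reg = 0x1D
clock 2: out=1, reg = 0x8E
clock 3: out=0, reg = 0xC7
clock 4: out=1, reg = 0xE3

101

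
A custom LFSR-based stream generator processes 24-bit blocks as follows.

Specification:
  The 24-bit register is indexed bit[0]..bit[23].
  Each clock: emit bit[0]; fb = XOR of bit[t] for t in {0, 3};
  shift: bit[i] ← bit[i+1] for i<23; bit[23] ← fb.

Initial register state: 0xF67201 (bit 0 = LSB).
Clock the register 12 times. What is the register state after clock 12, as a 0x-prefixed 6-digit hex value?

reg_0 = 0xF67201
clock 1: out=1, reg = 0xFB3900
clock 2: out=0, reg = 0x7D9C80
clock 3: out=0, reg = 0x3ECE40
clock 4: out=0, reg = 0x1F6720
clock 5: out=0, reg = 0x0FB390
clock 6: out=0, reg = 0x07D9C8
clock 7: out=0, reg = 0x83ECE4
clock 8: out=0, reg = 0x41F672
clock 9: out=0, reg = 0x20FB39
clock 10: out=1, reg = 0x107D9C
clock 11: out=0, reg = 0x883ECE
clock 12: out=0, reg = 0xC41F67

0xC41F67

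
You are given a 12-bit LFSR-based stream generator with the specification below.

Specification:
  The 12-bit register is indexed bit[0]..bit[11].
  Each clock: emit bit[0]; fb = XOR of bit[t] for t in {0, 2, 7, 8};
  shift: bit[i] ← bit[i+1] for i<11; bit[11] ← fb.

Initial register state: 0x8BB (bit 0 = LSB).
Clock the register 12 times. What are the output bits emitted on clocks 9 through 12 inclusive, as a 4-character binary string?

0001

reg_0 = 0x8BB
clock 1: out=1, reg = 0x45D
clock 2: out=1, reg = 0x22E
clock 3: out=0, reg = 0x917
clock 4: out=1, reg = 0xC8B
clock 5: out=1, reg = 0x645
clock 6: out=1, reg = 0x322
clock 7: out=0, reg = 0x991
clock 8: out=1, reg = 0xCC8
clock 9: out=0, reg = 0xE64
clock 10: out=0, reg = 0xF32
clock 11: out=0, reg = 0xF99
clock 12: out=1, reg = 0xFCC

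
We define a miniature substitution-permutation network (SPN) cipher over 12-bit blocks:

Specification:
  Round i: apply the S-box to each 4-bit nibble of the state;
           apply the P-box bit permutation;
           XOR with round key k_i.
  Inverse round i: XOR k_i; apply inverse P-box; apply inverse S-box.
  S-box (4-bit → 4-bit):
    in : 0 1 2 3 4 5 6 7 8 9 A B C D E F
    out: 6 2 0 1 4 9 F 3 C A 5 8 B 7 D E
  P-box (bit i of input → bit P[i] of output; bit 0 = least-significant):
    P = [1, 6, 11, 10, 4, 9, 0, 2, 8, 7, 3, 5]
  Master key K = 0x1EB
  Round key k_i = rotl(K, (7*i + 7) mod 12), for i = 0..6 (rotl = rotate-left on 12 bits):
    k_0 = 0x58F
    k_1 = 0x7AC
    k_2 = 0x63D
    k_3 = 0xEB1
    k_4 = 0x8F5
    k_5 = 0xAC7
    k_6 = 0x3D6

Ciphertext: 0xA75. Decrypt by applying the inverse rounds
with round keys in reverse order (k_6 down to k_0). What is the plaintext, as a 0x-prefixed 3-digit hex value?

0xA4B

s_0 = ciphertext = 0xA75
s_1 = InvRound(s_0, k_6) = 0xC4A
s_2 = InvRound(s_1, k_5) = 0x0FB
s_3 = InvRound(s_2, k_4) = 0x4BA
s_4 = InvRound(s_3, k_3) = 0x40A
s_5 = InvRound(s_4, k_2) = 0xB63
s_6 = InvRound(s_5, k_1) = 0x086
s_7 = InvRound(s_6, k_0) = 0xA4B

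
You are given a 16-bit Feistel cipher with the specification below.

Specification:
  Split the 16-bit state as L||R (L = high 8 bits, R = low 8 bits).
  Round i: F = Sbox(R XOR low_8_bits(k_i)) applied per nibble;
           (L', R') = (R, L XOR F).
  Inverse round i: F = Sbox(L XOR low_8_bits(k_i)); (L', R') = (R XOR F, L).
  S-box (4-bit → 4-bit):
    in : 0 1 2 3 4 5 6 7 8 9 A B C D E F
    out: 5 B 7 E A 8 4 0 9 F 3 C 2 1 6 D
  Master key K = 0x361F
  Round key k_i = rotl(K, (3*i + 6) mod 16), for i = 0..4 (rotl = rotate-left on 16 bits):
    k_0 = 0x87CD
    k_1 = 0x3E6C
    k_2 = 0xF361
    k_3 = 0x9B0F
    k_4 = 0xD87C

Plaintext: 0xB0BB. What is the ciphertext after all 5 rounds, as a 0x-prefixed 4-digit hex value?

s_0 = plaintext = 0xB0BB
s_1 = Round(s_0, k_0) = 0xBBB4
s_2 = Round(s_1, k_1) = 0xB4A2
s_3 = Round(s_2, k_2) = 0xA29A
s_4 = Round(s_3, k_3) = 0x9A5A
s_5 = Round(s_4, k_4) = 0x5AEE

0x5AEE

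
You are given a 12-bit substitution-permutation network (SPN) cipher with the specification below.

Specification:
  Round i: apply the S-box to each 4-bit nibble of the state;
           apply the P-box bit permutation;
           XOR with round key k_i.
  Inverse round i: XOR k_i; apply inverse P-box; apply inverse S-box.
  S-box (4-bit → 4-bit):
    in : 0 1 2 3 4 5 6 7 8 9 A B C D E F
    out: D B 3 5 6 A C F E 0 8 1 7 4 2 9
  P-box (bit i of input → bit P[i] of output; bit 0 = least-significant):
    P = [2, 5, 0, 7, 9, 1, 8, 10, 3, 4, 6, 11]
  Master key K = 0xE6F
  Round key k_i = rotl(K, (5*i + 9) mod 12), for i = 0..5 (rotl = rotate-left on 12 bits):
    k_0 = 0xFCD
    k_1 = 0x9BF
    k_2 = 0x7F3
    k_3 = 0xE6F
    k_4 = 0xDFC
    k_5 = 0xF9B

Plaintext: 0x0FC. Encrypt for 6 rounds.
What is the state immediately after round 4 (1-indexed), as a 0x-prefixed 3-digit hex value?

0xD8D

s_0 = plaintext = 0x0FC
s_1 = Round(s_0, k_0) = 0x1A0
s_2 = Round(s_1, k_1) = 0x522
s_3 = Round(s_2, k_2) = 0xDC5
s_4 = Round(s_3, k_3) = 0xD8D
s_5 = Round(s_4, k_4) = 0x8BF
s_6 = Round(s_5, k_5) = 0x54F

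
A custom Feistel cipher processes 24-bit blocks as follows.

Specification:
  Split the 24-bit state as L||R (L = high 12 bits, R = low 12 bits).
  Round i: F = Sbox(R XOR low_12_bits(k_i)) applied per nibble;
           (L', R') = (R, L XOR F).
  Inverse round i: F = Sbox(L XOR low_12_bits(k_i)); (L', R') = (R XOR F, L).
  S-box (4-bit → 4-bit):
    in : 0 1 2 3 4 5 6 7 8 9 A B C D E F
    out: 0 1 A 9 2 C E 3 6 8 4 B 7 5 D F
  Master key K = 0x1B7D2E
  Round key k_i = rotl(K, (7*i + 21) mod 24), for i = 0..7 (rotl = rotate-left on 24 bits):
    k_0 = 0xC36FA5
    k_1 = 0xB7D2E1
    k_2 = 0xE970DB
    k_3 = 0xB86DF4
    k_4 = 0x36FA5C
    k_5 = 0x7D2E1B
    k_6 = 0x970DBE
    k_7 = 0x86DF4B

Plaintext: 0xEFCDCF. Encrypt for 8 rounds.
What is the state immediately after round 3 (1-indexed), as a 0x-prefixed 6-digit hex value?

0x337DCF

s_0 = plaintext = 0xEFCDCF
s_1 = Round(s_0, k_0) = 0xDCF418
s_2 = Round(s_1, k_1) = 0x418337
s_3 = Round(s_2, k_2) = 0x337DCF
s_4 = Round(s_3, k_3) = 0xDCF3AC
s_5 = Round(s_4, k_4) = 0x3AC53F
s_6 = Round(s_5, k_5) = 0x53F80E
s_7 = Round(s_6, k_6) = 0x80E98F
s_8 = Round(s_7, k_7) = 0x98F67C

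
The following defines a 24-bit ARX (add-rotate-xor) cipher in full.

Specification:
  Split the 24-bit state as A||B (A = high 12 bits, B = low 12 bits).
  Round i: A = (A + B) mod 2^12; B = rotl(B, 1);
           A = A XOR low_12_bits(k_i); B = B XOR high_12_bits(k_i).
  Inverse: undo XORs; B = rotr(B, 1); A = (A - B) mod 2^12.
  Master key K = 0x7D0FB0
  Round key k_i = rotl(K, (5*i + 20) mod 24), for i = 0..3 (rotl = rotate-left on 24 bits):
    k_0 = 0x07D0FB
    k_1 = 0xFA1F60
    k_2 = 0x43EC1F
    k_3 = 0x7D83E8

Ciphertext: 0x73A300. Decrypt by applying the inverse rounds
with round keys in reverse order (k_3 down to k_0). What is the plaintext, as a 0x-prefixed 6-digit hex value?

s_0 = ciphertext = 0x73A300
s_1 = InvRound(s_0, k_3) = 0x26626C
s_2 = InvRound(s_1, k_2) = 0xB50329
s_3 = InvRound(s_2, k_1) = 0xDEC644
s_4 = InvRound(s_3, k_0) = 0x1FBB1C

0x1FBB1C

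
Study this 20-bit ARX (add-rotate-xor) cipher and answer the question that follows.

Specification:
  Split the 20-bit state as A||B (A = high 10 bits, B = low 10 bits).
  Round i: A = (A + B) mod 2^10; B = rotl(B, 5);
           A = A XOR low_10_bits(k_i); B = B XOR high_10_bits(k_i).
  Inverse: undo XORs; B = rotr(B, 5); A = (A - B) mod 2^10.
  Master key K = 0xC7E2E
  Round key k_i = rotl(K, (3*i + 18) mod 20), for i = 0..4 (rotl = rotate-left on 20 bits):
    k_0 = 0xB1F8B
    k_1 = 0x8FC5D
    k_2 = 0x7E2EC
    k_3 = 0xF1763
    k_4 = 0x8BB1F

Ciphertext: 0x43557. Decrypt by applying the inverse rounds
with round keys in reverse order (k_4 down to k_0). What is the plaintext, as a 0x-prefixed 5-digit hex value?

0x6F138

s_0 = ciphertext = 0x43557
s_1 = InvRound(s_0, k_4) = 0xB5F3B
s_2 = InvRound(s_1, k_3) = 0x7B7C7
s_3 = InvRound(s_2, k_2) = 0xC43F1
s_4 = InvRound(s_3, k_1) = 0x5FDCE
s_5 = InvRound(s_4, k_0) = 0x6F138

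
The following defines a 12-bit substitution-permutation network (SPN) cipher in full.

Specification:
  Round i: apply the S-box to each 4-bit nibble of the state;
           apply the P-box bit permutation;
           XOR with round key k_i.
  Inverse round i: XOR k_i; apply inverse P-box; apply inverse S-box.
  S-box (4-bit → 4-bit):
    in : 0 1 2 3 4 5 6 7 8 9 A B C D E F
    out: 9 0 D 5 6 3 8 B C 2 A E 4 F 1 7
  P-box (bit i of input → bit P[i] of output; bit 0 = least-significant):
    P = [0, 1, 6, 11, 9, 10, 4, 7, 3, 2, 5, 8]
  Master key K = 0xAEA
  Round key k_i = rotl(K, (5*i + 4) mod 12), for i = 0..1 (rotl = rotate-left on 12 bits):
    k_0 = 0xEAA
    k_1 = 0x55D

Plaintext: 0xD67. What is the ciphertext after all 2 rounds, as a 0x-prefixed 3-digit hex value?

0x6D2

s_0 = plaintext = 0xD67
s_1 = Round(s_0, k_0) = 0x705
s_2 = Round(s_1, k_1) = 0x6D2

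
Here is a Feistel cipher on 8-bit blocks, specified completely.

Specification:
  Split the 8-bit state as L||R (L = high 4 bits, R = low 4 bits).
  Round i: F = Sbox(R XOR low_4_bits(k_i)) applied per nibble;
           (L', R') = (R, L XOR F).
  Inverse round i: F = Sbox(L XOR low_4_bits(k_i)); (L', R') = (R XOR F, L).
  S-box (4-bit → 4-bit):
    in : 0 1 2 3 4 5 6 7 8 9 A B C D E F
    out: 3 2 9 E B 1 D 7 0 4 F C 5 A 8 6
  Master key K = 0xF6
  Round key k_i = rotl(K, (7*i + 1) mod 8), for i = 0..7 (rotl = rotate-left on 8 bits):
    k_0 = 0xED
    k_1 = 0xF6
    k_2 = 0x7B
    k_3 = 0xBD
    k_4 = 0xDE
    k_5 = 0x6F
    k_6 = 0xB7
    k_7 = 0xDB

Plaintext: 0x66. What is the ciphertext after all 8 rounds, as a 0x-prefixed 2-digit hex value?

s_0 = plaintext = 0x66
s_1 = Round(s_0, k_0) = 0x6A
s_2 = Round(s_1, k_1) = 0xA3
s_3 = Round(s_2, k_2) = 0x3A
s_4 = Round(s_3, k_3) = 0xA4
s_5 = Round(s_4, k_4) = 0x45
s_6 = Round(s_5, k_5) = 0x5B
s_7 = Round(s_6, k_6) = 0xB0
s_8 = Round(s_7, k_7) = 0x07

0x07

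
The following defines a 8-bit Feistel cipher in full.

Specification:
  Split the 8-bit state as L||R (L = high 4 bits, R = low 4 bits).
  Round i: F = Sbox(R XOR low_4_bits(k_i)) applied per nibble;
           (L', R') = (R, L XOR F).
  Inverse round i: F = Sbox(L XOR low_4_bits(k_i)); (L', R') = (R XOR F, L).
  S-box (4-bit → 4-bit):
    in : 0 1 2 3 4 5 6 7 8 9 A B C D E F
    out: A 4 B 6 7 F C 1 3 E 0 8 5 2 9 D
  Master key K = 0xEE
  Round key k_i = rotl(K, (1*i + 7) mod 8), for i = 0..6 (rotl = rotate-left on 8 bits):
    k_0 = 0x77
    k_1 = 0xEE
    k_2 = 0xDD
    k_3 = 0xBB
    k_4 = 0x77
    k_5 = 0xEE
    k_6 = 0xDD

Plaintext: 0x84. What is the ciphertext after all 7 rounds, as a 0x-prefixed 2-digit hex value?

0x07

s_0 = plaintext = 0x84
s_1 = Round(s_0, k_0) = 0x4E
s_2 = Round(s_1, k_1) = 0xEE
s_3 = Round(s_2, k_2) = 0xE8
s_4 = Round(s_3, k_3) = 0x88
s_5 = Round(s_4, k_4) = 0x85
s_6 = Round(s_5, k_5) = 0x50
s_7 = Round(s_6, k_6) = 0x07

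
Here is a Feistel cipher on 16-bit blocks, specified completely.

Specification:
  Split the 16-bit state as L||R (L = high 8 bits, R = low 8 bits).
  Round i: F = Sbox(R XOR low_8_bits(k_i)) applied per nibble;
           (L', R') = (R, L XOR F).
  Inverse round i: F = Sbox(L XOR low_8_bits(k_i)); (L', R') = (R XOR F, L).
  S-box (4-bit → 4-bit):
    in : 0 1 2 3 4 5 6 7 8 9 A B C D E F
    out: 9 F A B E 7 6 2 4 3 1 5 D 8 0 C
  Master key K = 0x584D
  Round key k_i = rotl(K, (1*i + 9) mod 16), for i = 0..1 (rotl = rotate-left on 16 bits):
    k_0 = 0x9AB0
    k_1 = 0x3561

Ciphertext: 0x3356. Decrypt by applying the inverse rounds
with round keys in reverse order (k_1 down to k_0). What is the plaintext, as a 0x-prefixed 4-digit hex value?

0x0E2C

s_0 = ciphertext = 0x3356
s_1 = InvRound(s_0, k_1) = 0x2C33
s_2 = InvRound(s_1, k_0) = 0x0E2C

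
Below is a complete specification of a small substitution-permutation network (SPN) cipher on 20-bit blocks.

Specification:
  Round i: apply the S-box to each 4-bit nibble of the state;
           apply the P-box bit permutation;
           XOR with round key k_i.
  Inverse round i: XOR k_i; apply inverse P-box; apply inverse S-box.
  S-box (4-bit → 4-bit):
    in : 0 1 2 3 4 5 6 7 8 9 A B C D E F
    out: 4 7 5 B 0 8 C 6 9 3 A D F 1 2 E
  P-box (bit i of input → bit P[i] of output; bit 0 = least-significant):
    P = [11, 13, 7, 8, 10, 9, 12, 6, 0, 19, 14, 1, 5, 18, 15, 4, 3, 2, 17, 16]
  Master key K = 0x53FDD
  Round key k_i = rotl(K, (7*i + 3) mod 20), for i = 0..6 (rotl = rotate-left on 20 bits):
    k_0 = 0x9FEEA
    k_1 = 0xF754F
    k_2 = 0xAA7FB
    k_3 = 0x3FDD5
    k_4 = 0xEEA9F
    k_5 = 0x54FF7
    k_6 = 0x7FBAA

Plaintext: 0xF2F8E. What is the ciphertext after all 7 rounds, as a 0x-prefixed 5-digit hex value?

0x12226

s_0 = plaintext = 0xF2F8E
s_1 = Round(s_0, k_0) = 0x21A8C
s_2 = Round(s_1, k_1) = 0x1D8A5
s_3 = Round(s_2, k_2) = 0x8A494
s_4 = Round(s_3, k_3) = 0x6FBCD
s_5 = Round(s_4, k_4) = 0x934CC
s_6 = Round(s_5, k_5) = 0x1700B
s_7 = Round(s_6, k_6) = 0x12226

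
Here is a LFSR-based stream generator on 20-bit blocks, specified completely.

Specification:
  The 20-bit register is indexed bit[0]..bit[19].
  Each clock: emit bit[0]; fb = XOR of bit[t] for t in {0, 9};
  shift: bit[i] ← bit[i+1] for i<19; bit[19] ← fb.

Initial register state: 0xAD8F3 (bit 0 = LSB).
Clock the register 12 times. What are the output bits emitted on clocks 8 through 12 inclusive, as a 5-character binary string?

10001

reg_0 = 0xAD8F3
clock 1: out=1, reg = 0xD6C79
clock 2: out=1, reg = 0xEB63C
clock 3: out=0, reg = 0xF5B1E
clock 4: out=0, reg = 0xFAD8F
clock 5: out=1, reg = 0xFD6C7
clock 6: out=1, reg = 0x7EB63
clock 7: out=1, reg = 0x3F5B1
clock 8: out=1, reg = 0x9FAD8
clock 9: out=0, reg = 0xCFD6C
clock 10: out=0, reg = 0x67EB6
clock 11: out=0, reg = 0xB3F5B
clock 12: out=1, reg = 0x59FAD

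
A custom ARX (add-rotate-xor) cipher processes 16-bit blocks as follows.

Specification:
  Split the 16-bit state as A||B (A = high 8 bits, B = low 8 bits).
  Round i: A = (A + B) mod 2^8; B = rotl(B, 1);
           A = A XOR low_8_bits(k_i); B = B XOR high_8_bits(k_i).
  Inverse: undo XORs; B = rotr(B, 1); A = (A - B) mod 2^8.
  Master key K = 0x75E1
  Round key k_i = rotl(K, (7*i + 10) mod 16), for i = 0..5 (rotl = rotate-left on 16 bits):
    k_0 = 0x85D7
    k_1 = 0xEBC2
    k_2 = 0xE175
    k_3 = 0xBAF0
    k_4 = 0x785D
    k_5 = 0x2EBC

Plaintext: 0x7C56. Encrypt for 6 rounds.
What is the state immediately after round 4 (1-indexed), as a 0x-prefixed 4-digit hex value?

0x929F

s_0 = plaintext = 0x7C56
s_1 = Round(s_0, k_0) = 0x0529
s_2 = Round(s_1, k_1) = 0xECB9
s_3 = Round(s_2, k_2) = 0xD092
s_4 = Round(s_3, k_3) = 0x929F
s_5 = Round(s_4, k_4) = 0x6C47
s_6 = Round(s_5, k_5) = 0x0FA0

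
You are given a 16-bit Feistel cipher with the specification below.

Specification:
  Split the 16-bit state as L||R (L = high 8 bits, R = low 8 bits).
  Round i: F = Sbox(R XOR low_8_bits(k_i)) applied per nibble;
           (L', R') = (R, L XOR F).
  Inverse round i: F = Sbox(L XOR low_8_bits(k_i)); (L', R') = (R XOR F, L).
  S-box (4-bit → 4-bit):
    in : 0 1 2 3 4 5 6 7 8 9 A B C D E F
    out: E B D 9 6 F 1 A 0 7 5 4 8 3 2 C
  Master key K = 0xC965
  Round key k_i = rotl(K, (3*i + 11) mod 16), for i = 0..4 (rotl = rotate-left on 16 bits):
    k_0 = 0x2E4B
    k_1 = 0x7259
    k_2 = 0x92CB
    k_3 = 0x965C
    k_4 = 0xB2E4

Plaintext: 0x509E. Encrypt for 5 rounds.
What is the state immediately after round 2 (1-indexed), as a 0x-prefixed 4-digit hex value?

s_0 = plaintext = 0x509E
s_1 = Round(s_0, k_0) = 0x9E6F
s_2 = Round(s_1, k_1) = 0x6F0F
s_3 = Round(s_2, k_2) = 0x0FE9
s_4 = Round(s_3, k_3) = 0xE940
s_5 = Round(s_4, k_4) = 0x40BF

0x6F0F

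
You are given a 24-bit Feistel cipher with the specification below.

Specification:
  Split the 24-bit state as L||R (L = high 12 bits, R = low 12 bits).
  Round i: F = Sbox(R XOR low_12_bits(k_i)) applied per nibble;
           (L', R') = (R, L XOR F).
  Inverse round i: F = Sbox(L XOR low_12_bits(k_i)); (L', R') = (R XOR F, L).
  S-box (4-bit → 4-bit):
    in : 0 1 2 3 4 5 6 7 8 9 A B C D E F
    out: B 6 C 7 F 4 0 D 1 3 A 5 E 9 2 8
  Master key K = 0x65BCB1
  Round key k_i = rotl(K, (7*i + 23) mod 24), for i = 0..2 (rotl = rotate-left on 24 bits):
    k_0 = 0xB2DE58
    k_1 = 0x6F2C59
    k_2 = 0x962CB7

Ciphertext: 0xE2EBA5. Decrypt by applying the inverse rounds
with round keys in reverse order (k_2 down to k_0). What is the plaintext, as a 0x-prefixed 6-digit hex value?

0x3A4BC6

s_0 = ciphertext = 0xE2EBA5
s_1 = InvRound(s_0, k_2) = 0x796E2E
s_2 = InvRound(s_1, k_1) = 0xBC6796
s_3 = InvRound(s_2, k_0) = 0x3A4BC6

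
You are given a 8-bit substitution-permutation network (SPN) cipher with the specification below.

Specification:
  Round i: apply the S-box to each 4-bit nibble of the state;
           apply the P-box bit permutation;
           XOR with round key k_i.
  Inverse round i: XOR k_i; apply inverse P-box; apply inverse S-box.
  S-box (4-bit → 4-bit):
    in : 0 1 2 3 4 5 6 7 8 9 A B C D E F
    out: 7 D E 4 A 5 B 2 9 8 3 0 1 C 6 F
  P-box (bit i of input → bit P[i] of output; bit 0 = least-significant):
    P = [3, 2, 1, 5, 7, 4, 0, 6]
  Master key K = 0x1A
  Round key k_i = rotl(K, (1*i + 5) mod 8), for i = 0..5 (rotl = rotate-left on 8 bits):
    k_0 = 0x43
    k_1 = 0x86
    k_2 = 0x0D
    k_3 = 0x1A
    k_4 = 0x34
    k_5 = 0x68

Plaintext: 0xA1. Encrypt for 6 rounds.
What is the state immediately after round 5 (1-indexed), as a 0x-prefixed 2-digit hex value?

s_0 = plaintext = 0xA1
s_1 = Round(s_0, k_0) = 0xF9
s_2 = Round(s_1, k_1) = 0x77
s_3 = Round(s_2, k_2) = 0x19
s_4 = Round(s_3, k_3) = 0xFB
s_5 = Round(s_4, k_4) = 0xE5
s_6 = Round(s_5, k_5) = 0x73

0xE5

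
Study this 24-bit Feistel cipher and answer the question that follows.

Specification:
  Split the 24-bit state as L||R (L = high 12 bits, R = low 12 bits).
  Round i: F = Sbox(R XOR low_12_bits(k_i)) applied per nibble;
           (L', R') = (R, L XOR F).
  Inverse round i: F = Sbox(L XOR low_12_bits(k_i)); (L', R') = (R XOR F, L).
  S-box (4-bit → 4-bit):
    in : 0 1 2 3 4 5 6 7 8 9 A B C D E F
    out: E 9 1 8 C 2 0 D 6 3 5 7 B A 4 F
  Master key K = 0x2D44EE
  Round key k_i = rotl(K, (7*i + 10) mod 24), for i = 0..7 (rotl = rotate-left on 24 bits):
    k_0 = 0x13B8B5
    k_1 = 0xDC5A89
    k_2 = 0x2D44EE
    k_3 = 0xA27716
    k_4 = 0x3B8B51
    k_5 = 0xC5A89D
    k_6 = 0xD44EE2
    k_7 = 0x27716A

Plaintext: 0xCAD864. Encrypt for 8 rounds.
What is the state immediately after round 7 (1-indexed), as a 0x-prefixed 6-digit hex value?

s_0 = plaintext = 0xCAD864
s_1 = Round(s_0, k_0) = 0x864204
s_2 = Round(s_1, k_1) = 0x204E0E
s_3 = Round(s_2, k_2) = 0xE0E74A
s_4 = Round(s_3, k_3) = 0x74A025
s_5 = Round(s_4, k_4) = 0x025096
s_6 = Round(s_5, k_5) = 0x0966C2
s_7 = Round(s_6, k_6) = 0x6C2688
s_8 = Round(s_7, k_7) = 0x688B83

0x6C2688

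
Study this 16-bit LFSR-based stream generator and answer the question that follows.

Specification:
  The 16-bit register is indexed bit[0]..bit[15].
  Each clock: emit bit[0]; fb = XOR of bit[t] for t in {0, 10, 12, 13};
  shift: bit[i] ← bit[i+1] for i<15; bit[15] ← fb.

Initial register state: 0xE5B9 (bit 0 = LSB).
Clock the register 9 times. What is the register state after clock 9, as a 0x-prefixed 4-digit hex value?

reg_0 = 0xE5B9
clock 1: out=1, reg = 0xF2DC
clock 2: out=0, reg = 0x796E
clock 3: out=0, reg = 0x3CB7
clock 4: out=1, reg = 0x1E5B
clock 5: out=1, reg = 0x8F2D
clock 6: out=1, reg = 0x4796
clock 7: out=0, reg = 0xA3CB
clock 8: out=1, reg = 0x51E5
clock 9: out=1, reg = 0x28F2

0x28F2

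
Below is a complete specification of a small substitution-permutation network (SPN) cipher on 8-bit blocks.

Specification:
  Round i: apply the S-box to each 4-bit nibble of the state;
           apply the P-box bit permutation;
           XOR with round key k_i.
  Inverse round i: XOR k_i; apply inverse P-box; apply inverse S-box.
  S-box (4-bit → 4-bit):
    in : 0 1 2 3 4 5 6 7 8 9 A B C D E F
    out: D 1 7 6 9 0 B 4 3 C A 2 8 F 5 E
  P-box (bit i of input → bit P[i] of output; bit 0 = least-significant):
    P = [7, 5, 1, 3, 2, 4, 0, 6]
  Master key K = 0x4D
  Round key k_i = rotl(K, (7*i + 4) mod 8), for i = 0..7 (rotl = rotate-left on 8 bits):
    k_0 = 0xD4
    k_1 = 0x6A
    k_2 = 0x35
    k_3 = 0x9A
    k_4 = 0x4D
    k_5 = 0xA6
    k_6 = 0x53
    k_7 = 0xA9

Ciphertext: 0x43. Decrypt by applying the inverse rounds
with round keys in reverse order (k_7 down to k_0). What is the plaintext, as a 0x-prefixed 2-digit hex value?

s_0 = ciphertext = 0x43
s_1 = InvRound(s_0, k_7) = 0xCD
s_2 = InvRound(s_1, k_6) = 0x80
s_3 = InvRound(s_2, k_5) = 0x13
s_4 = InvRound(s_3, k_4) = 0x69
s_5 = InvRound(s_4, k_3) = 0xF2
s_6 = InvRound(s_5, k_2) = 0x0E
s_7 = InvRound(s_6, k_1) = 0x4B
s_8 = InvRound(s_7, k_0) = 0x20

0x20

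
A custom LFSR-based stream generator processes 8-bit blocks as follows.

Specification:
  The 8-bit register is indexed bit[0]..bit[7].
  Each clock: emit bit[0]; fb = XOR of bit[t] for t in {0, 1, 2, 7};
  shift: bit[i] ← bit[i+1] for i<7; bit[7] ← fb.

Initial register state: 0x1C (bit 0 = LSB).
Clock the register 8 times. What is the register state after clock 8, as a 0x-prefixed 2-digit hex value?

0x33

reg_0 = 0x1C
clock 1: out=0, reg = 0x8E
clock 2: out=0, reg = 0xC7
clock 3: out=1, reg = 0x63
clock 4: out=1, reg = 0x31
clock 5: out=1, reg = 0x98
clock 6: out=0, reg = 0xCC
clock 7: out=0, reg = 0x66
clock 8: out=0, reg = 0x33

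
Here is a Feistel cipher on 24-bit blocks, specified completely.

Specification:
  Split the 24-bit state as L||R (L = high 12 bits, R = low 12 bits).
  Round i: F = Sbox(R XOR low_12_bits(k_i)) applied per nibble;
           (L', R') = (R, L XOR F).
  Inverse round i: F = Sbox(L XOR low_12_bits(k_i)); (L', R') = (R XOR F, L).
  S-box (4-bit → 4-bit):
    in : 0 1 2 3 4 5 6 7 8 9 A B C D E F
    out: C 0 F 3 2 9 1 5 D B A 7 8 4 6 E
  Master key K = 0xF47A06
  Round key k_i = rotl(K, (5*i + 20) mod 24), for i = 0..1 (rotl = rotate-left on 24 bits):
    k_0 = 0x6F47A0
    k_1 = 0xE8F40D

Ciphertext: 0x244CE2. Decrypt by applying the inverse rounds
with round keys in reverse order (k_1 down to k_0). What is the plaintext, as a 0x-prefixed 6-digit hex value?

s_0 = ciphertext = 0x244CE2
s_1 = InvRound(s_0, k_1) = 0xDC9244
s_2 = InvRound(s_1, k_0) = 0x85FDC9

0x85FDC9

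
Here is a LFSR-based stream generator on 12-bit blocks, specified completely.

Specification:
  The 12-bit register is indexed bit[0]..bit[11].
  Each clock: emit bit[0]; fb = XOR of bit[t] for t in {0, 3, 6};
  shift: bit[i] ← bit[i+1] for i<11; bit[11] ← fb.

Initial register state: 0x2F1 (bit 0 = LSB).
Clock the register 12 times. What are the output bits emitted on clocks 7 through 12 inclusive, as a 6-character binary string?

110100

reg_0 = 0x2F1
clock 1: out=1, reg = 0x178
clock 2: out=0, reg = 0x0BC
clock 3: out=0, reg = 0x85E
clock 4: out=0, reg = 0x42F
clock 5: out=1, reg = 0x217
clock 6: out=1, reg = 0x90B
clock 7: out=1, reg = 0x485
clock 8: out=1, reg = 0xA42
clock 9: out=0, reg = 0xD21
clock 10: out=1, reg = 0xE90
clock 11: out=0, reg = 0x748
clock 12: out=0, reg = 0x3A4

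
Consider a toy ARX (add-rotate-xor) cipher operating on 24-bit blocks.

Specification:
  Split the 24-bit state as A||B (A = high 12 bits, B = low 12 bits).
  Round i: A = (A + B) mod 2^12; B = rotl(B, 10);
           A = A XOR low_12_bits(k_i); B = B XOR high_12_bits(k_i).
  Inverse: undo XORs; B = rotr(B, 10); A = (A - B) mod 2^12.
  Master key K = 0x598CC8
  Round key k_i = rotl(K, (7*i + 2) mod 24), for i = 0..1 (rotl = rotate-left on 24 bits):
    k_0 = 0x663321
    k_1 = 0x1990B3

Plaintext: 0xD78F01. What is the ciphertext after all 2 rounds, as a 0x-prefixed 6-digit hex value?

0x048DF1

s_0 = plaintext = 0xD78F01
s_1 = Round(s_0, k_0) = 0xF581A3
s_2 = Round(s_1, k_1) = 0x048DF1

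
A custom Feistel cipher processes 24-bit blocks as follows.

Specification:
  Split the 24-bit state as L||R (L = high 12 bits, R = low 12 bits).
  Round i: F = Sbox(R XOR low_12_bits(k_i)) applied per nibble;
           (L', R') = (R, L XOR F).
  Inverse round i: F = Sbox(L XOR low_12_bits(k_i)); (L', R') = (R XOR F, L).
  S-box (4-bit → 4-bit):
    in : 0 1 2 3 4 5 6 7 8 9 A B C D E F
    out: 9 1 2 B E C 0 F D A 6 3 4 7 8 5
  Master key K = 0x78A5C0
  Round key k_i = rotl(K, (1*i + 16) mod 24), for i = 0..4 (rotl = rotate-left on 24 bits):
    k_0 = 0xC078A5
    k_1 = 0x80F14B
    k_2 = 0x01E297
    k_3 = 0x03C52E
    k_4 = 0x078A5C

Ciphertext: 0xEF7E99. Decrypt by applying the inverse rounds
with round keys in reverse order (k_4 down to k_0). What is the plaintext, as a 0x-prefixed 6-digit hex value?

s_0 = ciphertext = 0xEF7E99
s_1 = InvRound(s_0, k_4) = 0x0FAEF7
s_2 = InvRound(s_1, k_3) = 0x2890FA
s_3 = InvRound(s_2, k_2) = 0x9E2289
s_4 = InvRound(s_3, k_1) = 0xFE39E2
s_5 = InvRound(s_4, k_0) = 0x602FE3

0x602FE3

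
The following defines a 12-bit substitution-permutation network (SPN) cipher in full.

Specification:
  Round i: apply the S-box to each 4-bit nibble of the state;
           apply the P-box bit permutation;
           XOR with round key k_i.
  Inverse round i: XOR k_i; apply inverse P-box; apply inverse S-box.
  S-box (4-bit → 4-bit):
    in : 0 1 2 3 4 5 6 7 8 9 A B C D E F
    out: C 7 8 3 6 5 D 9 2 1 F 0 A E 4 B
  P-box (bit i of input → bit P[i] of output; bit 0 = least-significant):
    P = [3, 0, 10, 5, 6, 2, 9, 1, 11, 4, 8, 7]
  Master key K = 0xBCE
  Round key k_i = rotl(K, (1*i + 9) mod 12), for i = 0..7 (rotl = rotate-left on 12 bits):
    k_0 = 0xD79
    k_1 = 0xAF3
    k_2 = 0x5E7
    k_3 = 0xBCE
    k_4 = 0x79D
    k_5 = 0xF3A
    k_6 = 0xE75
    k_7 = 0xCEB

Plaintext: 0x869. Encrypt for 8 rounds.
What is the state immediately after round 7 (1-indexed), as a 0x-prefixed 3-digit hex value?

0x69E

s_0 = plaintext = 0x869
s_1 = Round(s_0, k_0) = 0xF23
s_2 = Round(s_1, k_1) = 0x268
s_3 = Round(s_2, k_2) = 0x724
s_4 = Round(s_3, k_3) = 0x74D
s_5 = Round(s_4, k_4) = 0x938
s_6 = Round(s_5, k_5) = 0x77F
s_7 = Round(s_6, k_6) = 0x69E
s_8 = Round(s_7, k_7) = 0x12B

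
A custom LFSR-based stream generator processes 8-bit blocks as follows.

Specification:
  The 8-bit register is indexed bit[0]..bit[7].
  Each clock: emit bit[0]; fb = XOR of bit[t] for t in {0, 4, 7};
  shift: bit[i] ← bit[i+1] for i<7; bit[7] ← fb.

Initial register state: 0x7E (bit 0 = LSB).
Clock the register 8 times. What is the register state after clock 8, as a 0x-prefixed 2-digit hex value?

reg_0 = 0x7E
clock 1: out=0, reg = 0xBF
clock 2: out=1, reg = 0xDF
clock 3: out=1, reg = 0xEF
clock 4: out=1, reg = 0x77
clock 5: out=1, reg = 0x3B
clock 6: out=1, reg = 0x1D
clock 7: out=1, reg = 0x0E
clock 8: out=0, reg = 0x07

0x07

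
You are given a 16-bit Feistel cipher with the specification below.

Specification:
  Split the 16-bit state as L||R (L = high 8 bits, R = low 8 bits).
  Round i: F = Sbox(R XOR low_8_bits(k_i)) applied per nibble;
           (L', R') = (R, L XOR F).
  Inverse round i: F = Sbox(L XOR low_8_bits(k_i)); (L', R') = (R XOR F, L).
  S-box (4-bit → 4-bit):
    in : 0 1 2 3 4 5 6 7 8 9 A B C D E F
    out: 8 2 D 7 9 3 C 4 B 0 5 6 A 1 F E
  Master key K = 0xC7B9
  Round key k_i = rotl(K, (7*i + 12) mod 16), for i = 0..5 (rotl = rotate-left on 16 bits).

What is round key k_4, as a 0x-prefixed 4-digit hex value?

0xB9C7

K = 0xC7B9
k_0 = rotl(K, (7*0+12) mod 16) = rotl(K, 12) = 0x9C7B
k_1 = rotl(K, (7*1+12) mod 16) = rotl(K, 3) = 0x3DCE
k_2 = rotl(K, (7*2+12) mod 16) = rotl(K, 10) = 0xE71E
k_3 = rotl(K, (7*3+12) mod 16) = rotl(K, 1) = 0x8F73
k_4 = rotl(K, (7*4+12) mod 16) = rotl(K, 8) = 0xB9C7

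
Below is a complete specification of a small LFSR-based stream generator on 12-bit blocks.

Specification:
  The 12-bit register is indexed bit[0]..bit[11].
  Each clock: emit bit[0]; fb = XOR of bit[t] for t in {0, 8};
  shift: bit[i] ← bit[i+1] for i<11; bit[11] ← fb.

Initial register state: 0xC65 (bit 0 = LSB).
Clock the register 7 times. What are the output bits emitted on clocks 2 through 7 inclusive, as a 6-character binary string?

010011

reg_0 = 0xC65
clock 1: out=1, reg = 0xE32
clock 2: out=0, reg = 0x719
clock 3: out=1, reg = 0x38C
clock 4: out=0, reg = 0x9C6
clock 5: out=0, reg = 0xCE3
clock 6: out=1, reg = 0xE71
clock 7: out=1, reg = 0xF38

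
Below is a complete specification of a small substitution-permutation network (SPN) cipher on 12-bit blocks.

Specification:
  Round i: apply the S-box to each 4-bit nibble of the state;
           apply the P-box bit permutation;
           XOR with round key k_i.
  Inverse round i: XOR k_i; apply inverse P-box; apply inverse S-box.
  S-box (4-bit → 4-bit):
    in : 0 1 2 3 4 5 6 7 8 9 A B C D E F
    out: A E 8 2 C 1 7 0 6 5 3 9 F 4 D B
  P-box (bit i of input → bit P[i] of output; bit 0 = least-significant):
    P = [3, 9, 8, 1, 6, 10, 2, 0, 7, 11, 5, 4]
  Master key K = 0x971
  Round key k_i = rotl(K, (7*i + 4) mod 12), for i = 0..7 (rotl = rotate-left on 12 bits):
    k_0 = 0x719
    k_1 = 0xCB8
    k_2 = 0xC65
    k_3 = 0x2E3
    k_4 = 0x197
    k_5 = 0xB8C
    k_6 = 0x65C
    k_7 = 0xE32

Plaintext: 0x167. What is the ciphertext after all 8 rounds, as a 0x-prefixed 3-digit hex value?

0x10F

s_0 = plaintext = 0x167
s_1 = Round(s_0, k_0) = 0xB6D
s_2 = Round(s_1, k_1) = 0x96C
s_3 = Round(s_2, k_2) = 0xB8B
s_4 = Round(s_3, k_3) = 0x67D
s_5 = Round(s_4, k_4) = 0x837
s_6 = Round(s_5, k_5) = 0x7AC
s_7 = Round(s_6, k_6) = 0x116
s_8 = Round(s_7, k_7) = 0x10F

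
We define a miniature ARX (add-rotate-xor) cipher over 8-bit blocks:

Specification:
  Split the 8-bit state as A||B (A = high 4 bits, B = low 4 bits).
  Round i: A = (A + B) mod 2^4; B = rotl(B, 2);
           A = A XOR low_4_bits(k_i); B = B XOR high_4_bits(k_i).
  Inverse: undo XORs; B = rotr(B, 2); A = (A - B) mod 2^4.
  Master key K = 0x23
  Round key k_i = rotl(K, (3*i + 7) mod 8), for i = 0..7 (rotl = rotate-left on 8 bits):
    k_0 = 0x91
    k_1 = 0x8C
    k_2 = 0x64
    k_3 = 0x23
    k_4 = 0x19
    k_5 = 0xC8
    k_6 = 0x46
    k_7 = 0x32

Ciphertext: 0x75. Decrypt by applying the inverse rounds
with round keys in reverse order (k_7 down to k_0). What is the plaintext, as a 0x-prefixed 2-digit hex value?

0xFA

s_0 = ciphertext = 0x75
s_1 = InvRound(s_0, k_7) = 0xC9
s_2 = InvRound(s_1, k_6) = 0x37
s_3 = InvRound(s_2, k_5) = 0xDE
s_4 = InvRound(s_3, k_4) = 0x5F
s_5 = InvRound(s_4, k_3) = 0xF7
s_6 = InvRound(s_5, k_2) = 0x74
s_7 = InvRound(s_6, k_1) = 0x83
s_8 = InvRound(s_7, k_0) = 0xFA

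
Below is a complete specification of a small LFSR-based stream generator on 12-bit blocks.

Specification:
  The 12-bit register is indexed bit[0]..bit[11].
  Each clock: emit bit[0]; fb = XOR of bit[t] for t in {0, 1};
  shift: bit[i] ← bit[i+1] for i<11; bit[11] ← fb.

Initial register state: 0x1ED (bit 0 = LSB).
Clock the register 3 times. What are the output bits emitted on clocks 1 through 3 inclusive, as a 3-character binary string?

101

reg_0 = 0x1ED
clock 1: out=1, reg = 0x8F6
clock 2: out=0, reg = 0xC7B
clock 3: out=1, reg = 0x63D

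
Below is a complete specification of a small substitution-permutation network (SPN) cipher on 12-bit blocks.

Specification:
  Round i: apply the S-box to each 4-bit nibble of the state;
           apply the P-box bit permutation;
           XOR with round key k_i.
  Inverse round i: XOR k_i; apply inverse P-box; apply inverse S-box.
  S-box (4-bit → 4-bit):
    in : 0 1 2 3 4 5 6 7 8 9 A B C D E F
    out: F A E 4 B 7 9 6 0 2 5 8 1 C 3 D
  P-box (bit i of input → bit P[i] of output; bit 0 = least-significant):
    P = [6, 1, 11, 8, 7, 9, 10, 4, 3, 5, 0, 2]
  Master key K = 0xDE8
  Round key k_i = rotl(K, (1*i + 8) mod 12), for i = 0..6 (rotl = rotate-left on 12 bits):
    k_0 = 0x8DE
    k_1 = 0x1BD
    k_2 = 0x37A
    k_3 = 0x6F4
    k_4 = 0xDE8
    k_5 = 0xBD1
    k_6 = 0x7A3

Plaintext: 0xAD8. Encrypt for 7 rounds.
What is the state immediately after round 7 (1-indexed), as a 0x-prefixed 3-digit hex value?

0x920

s_0 = plaintext = 0xAD8
s_1 = Round(s_0, k_0) = 0xCC7
s_2 = Round(s_1, k_1) = 0x937
s_3 = Round(s_2, k_2) = 0xF58
s_4 = Round(s_3, k_3) = 0x079
s_5 = Round(s_4, k_4) = 0xBC7
s_6 = Round(s_5, k_5) = 0x357
s_7 = Round(s_6, k_6) = 0x920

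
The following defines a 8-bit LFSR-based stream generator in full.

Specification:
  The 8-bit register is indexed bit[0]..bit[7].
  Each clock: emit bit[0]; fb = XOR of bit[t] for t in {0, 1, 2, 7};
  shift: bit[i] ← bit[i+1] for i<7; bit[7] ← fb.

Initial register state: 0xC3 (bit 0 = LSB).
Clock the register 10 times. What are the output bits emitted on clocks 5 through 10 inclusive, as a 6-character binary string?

001110

reg_0 = 0xC3
clock 1: out=1, reg = 0xE1
clock 2: out=1, reg = 0x70
clock 3: out=0, reg = 0x38
clock 4: out=0, reg = 0x1C
clock 5: out=0, reg = 0x8E
clock 6: out=0, reg = 0xC7
clock 7: out=1, reg = 0x63
clock 8: out=1, reg = 0x31
clock 9: out=1, reg = 0x98
clock 10: out=0, reg = 0xCC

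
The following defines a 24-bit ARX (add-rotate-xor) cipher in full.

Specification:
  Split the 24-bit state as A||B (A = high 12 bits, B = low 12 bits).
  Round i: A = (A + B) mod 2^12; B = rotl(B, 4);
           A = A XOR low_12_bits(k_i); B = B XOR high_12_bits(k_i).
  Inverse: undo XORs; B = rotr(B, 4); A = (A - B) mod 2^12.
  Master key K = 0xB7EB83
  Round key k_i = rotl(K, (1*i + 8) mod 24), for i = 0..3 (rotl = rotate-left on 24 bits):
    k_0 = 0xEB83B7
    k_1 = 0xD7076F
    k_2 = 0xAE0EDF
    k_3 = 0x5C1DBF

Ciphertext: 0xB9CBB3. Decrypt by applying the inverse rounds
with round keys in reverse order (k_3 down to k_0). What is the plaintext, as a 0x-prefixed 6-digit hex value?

0xC097E1

s_0 = ciphertext = 0xB9CBB3
s_1 = InvRound(s_0, k_3) = 0x33C2E7
s_2 = InvRound(s_1, k_2) = 0x663780
s_3 = InvRound(s_2, k_1) = 0x05D0AF
s_4 = InvRound(s_3, k_0) = 0xC097E1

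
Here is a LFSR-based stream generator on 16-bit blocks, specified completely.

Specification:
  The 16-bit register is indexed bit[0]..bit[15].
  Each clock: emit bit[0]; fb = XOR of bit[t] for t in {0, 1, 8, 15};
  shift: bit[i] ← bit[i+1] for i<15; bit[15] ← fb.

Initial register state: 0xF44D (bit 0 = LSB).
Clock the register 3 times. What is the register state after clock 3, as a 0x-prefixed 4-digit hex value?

0x5E89

reg_0 = 0xF44D
clock 1: out=1, reg = 0x7A26
clock 2: out=0, reg = 0xBD13
clock 3: out=1, reg = 0x5E89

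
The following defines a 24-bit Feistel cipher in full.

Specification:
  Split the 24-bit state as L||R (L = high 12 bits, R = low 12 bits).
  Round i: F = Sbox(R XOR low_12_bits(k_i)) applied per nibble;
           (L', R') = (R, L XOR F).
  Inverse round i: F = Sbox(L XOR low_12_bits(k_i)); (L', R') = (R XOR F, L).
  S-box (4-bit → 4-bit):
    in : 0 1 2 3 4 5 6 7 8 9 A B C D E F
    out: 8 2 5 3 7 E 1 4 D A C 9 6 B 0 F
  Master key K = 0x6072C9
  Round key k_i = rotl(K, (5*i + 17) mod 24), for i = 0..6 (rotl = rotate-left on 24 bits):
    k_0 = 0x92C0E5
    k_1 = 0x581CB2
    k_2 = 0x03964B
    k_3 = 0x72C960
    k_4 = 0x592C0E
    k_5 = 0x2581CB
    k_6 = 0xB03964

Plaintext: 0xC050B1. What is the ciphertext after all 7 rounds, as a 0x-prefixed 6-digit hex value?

s_0 = plaintext = 0xC050B1
s_1 = Round(s_0, k_0) = 0x0B14E2
s_2 = Round(s_1, k_1) = 0x4E2D59
s_3 = Round(s_2, k_2) = 0xD59DC7
s_4 = Round(s_3, k_3) = 0xDC7A9D
s_5 = Round(s_4, k_4) = 0xA9DC64
s_6 = Round(s_5, k_5) = 0xC64152
s_7 = Round(s_6, k_6) = 0x152155

0x152155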